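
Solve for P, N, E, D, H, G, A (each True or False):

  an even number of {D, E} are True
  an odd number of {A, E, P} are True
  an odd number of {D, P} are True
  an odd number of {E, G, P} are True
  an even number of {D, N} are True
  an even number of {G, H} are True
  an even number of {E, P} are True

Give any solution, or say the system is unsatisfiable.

UNSATISFIABLE

Adding constraints 1, 3, 7 mod 2: every variable appears an even number of times on the left, so the left side is 0.
But the right sides sum to 1 (mod 2). 0 ≠ 1 — the system is inconsistent.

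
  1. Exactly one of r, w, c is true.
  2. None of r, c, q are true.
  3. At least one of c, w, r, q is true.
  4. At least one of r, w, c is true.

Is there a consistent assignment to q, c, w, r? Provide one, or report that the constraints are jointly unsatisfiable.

q = False, c = False, w = True, r = False

  (1) {r, w, c}: 1 true — exactly one ✓
  (2) {r, c, q}: 0 true — none ✓
  (3) {c, w, r, q}: 1 true — at least one ✓
  (4) {r, w, c}: 1 true — at least one ✓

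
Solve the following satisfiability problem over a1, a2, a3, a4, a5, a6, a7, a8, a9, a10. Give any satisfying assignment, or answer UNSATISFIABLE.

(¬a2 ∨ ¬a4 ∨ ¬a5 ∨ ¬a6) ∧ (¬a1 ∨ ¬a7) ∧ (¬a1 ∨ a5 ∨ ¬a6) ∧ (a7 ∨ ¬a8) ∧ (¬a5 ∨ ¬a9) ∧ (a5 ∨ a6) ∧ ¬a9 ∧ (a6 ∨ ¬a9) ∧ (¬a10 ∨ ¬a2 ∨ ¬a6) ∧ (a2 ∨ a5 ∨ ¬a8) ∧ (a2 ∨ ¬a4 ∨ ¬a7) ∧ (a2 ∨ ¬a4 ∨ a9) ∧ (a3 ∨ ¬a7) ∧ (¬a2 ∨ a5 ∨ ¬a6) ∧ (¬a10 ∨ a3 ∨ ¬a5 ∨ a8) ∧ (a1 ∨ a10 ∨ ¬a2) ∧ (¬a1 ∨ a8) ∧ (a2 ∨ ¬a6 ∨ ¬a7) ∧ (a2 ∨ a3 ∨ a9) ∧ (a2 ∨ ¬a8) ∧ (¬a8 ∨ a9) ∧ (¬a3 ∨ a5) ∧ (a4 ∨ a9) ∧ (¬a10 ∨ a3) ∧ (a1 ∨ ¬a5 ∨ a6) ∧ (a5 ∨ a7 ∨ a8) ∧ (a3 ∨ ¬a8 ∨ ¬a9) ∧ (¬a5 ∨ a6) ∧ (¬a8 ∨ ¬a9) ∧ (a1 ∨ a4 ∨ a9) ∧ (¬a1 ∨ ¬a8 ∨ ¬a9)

UNSATISFIABLE

Case a6 = True:
  (¬a9) forces a9 = False.
  (¬a8 ∨ a9) forces a8 = False.
  (¬a1 ∨ a8) forces a1 = False.
  (a4 ∨ a9) forces a4 = True.
  (a2 ∨ ¬a4 ∨ a9) forces a2 = True.
  (¬a2 ∨ ¬a4 ∨ ¬a5 ∨ ¬a6) forces a5 = False.
  Clause (¬a2 ∨ a5 ∨ ¬a6) is falsified — contradiction.
Case a6 = False:
  (a5 ∨ a6) forces a5 = True.
  Clause (¬a5 ∨ a6) is falsified — contradiction.
Both cases fail, so the formula is unsatisfiable.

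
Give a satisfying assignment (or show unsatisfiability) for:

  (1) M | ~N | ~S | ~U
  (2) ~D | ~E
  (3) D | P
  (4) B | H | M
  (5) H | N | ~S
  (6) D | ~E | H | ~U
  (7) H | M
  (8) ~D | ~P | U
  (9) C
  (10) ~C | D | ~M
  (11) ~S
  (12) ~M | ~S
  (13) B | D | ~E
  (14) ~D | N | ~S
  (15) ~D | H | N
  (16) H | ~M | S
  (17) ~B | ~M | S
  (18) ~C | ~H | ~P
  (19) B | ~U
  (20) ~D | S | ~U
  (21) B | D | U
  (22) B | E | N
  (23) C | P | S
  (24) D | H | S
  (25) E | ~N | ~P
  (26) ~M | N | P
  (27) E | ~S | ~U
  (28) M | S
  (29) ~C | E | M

Unit clause (C) forces C = True.
Unit clause (~S) forces S = False.
In (M | S) only M is left, so M = True.
In (~C | D | ~M) only D is left, so D = True.
In (H | ~M | S) only H is left, so H = True.
In (~B | ~M | S) only ~B is left, so B = False.
In (~C | ~H | ~P) only ~P is left, so P = False.
In (B | ~U) only ~U is left, so U = False.
In (~M | N | P) only N is left, so N = True.
In (~D | ~E) only ~E is left, so E = False.
All clauses satisfied.

N: True, C: True, U: False, E: False, H: True, D: True, P: False, B: False, M: True, S: False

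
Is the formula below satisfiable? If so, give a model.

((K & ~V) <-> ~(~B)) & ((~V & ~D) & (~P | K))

V: False; D: False; B: True; K: True; P: True

  (K & ~V) <-> ~(~B) = True
    K & ~V = True
      ~V = True
    ~(~B) = True
      ~B = False
  (~V & ~D) & (~P | K) = True
    ~V & ~D = True
      ~V = True
      ~D = True
    ~P | K = True
      ~P = False
Both conjuncts True, so the formula holds.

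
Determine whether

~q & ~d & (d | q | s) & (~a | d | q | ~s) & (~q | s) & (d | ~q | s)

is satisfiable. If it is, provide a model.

q = False; a = False; s = True; d = False

Unit clause (~q) forces q = False.
Unit clause (~d) forces d = False.
In (d | q | s) only s is left, so s = True.
In (~a | d | q | ~s) only ~a is left, so a = False.
Check each clause:
  (~q): ~q holds.
  (~d): ~d holds.
  (d | q | s): s holds.
  (~a | d | q | ~s): ~a holds.
  (~q | s): ~q holds.
  (d | ~q | s): ~q holds.
All clauses satisfied.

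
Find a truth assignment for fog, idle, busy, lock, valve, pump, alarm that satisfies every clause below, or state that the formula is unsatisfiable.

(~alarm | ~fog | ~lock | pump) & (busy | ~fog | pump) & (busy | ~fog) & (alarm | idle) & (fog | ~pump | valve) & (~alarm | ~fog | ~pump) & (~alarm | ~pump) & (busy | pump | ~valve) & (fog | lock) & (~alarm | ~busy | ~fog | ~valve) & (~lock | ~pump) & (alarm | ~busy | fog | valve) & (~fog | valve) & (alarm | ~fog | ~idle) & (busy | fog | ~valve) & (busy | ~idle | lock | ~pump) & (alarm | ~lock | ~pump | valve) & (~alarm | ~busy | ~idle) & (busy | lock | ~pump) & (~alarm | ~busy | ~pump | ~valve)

fog = False, idle = True, busy = True, lock = True, valve = True, pump = False, alarm = False

Try fog = True:
  (busy | ~fog) forces busy = True.
  (~fog | valve) forces valve = True.
  (~alarm | ~busy | ~fog | ~valve) forces alarm = False.
  (alarm | idle) forces idle = True.
  clause (alarm | ~fog | ~idle) is falsified — backtrack.
So fog = False.
  then (fog | lock) forces lock = True.
  then (~lock | ~pump) forces pump = False.
Set idle = True.
Set busy = True.
  then (~alarm | ~busy | ~idle) forces alarm = False.
  then (alarm | ~busy | fog | valve) forces valve = True.
All clauses satisfied.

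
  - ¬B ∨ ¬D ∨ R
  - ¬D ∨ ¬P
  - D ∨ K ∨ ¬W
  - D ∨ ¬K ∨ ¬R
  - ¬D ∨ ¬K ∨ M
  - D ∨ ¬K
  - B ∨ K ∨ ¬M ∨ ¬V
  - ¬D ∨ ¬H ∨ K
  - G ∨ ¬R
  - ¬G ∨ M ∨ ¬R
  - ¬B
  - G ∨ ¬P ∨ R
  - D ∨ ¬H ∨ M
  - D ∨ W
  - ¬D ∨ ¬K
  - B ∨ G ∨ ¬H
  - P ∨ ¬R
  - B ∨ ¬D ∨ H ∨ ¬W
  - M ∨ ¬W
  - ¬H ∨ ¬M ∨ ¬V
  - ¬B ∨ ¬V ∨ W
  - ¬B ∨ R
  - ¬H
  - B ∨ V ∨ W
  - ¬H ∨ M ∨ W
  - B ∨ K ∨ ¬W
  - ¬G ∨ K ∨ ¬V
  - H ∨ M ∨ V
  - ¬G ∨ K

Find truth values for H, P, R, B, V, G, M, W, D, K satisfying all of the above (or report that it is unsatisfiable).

Unit clause (¬B) forces B = False.
Unit clause (¬H) forces H = False.
Try P = True:
  (¬D ∨ ¬P) forces D = False.
  (D ∨ ¬K) forces K = False.
  (D ∨ K ∨ ¬W) forces W = False.
  clause (D ∨ W) is falsified — backtrack.
So P = False.
  then (P ∨ ¬R) forces R = False.
Set V = True.
Set G = False.
Try M = True:
  (B ∨ K ∨ ¬M ∨ ¬V) forces K = True.
  (D ∨ ¬K) forces D = True.
  clause (¬D ∨ ¬K) is falsified — backtrack.
So M = False.
  then (M ∨ ¬W) forces W = False.
  then (D ∨ W) forces D = True.
  then (¬D ∨ ¬K) forces K = False.
All clauses satisfied.

H = False; P = False; R = False; B = False; V = True; G = False; M = False; W = False; D = True; K = False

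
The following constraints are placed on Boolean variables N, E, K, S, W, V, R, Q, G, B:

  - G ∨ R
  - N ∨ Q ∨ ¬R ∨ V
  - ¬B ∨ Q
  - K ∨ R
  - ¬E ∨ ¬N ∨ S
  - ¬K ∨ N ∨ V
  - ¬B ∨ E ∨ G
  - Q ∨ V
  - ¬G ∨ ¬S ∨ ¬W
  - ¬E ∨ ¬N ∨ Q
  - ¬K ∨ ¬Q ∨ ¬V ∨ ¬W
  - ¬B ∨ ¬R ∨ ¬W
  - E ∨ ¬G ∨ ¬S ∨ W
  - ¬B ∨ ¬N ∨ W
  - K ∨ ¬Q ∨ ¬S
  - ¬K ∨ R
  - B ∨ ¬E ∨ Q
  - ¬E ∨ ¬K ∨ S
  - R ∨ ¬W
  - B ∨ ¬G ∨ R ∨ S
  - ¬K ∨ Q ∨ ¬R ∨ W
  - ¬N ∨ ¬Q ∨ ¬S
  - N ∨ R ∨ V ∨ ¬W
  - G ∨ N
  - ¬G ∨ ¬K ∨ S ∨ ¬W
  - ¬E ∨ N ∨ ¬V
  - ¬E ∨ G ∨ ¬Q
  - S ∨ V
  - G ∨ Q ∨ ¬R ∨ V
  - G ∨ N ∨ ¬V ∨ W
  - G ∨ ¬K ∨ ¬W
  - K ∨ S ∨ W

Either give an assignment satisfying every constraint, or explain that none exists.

Set N = True.
Set E = False.
Set K = True.
  then (¬K ∨ R) forces R = True.
Set S = False.
  then (S ∨ V) forces V = True.
Try W = True:
  (¬K ∨ ¬Q ∨ ¬V ∨ ¬W) forces Q = False.
  (¬B ∨ Q) forces B = False.
  (¬G ∨ ¬K ∨ S ∨ ¬W) forces G = False.
  clause (G ∨ ¬K ∨ ¬W) is falsified — backtrack.
So W = False.
  then (¬B ∨ ¬N ∨ W) forces B = False.
  then (¬K ∨ Q ∨ ¬R ∨ W) forces Q = True.
Set G = True.
All clauses satisfied.

N = True, E = False, K = True, S = False, W = False, V = True, R = True, Q = True, G = True, B = False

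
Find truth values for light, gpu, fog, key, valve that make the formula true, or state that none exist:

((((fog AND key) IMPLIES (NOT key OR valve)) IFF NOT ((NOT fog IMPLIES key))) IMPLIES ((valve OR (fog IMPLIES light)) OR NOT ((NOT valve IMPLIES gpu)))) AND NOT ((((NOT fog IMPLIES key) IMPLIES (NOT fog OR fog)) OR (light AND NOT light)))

Unsatisfiable

The conjunct NOT ((((NOT fog IMPLIES key) IMPLIES (NOT fog OR fog)) OR (light AND NOT light))) is unsatisfiable on its own:
  light=F, fog=F, key=F: evaluates to False.
  light=F, fog=F, key=T: evaluates to False.
  light=F, fog=T, key=F: evaluates to False.
  light=F, fog=T, key=T: evaluates to False.
  light=T, fog=F, key=F: evaluates to False.
  light=T, fog=F, key=T: evaluates to False.
  light=T, fog=T, key=F: evaluates to False.
  light=T, fog=T, key=T: evaluates to False.
So the whole conjunction is unsatisfiable.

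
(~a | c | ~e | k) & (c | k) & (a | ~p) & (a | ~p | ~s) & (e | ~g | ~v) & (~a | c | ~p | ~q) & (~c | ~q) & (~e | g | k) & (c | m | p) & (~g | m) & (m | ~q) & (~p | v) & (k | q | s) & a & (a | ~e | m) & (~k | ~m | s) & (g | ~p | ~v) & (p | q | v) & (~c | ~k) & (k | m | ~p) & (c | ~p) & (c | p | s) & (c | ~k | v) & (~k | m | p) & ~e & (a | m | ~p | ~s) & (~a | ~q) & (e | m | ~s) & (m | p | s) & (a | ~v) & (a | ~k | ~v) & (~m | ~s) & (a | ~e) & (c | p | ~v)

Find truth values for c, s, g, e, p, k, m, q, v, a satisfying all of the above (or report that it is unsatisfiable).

The formula is unsatisfiable.

Case c = True:
  (~c | ~q) forces q = False.
  (a) forces a = True.
  (~c | ~k) forces k = False.
  (k | q | s) forces s = True.
  (~e) forces e = False.
  (e | m | ~s) forces m = True.
  Clause (~m | ~s) is falsified — contradiction.
Case c = False:
  (c | k) forces k = True.
  (a) forces a = True.
  (c | ~p) forces p = False.
  (c | m | p) forces m = True.
  (~k | ~m | s) forces s = True.
  Clause (~m | ~s) is falsified — contradiction.
Both cases fail, so the formula is unsatisfiable.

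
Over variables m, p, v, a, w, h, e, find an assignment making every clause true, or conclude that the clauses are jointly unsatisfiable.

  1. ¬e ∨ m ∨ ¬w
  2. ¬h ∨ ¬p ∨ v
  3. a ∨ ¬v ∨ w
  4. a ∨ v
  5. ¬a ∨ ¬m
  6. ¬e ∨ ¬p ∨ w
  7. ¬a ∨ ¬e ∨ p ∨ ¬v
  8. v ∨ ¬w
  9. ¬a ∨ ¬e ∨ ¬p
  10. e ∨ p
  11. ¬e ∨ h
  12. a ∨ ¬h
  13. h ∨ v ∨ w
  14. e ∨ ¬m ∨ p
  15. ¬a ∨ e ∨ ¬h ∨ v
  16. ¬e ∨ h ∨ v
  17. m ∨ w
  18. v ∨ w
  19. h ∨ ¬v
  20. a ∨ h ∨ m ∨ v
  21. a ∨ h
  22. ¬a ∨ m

Case a = True:
  (¬a ∨ ¬m) forces m = False.
  Clause (¬a ∨ m) is falsified — contradiction.
Case a = False:
  (a ∨ v) forces v = True.
  (a ∨ ¬v ∨ w) forces w = True.
  (a ∨ ¬h) forces h = False.
  Clause (h ∨ ¬v) is falsified — contradiction.
Both cases fail, so the formula is unsatisfiable.

UNSATISFIABLE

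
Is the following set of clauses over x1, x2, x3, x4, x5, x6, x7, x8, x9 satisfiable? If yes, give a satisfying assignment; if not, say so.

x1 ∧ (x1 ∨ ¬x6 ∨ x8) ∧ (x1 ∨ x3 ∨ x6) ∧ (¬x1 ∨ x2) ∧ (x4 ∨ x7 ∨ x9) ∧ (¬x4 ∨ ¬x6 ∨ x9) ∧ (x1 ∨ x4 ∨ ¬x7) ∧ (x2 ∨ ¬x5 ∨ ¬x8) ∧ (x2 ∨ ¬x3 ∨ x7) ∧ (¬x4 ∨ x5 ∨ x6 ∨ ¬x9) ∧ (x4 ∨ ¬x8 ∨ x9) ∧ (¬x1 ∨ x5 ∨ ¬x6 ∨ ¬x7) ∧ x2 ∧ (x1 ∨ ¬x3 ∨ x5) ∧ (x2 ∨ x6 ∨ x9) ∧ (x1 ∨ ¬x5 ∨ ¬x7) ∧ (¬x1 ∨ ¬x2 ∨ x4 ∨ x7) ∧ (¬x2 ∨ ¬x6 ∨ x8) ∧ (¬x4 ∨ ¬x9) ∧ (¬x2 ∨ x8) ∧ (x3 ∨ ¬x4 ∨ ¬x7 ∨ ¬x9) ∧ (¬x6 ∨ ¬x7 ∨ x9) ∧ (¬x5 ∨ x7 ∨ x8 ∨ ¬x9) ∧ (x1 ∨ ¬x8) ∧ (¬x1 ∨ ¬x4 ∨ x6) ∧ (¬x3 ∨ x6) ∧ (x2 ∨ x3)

Unit clause (x1) forces x1 = True.
In (¬x1 ∨ x2) only x2 is left, so x2 = True.
In (¬x2 ∨ x8) only x8 is left, so x8 = True.
Set x3 = False.
Try x4 = True:
  (¬x4 ∨ ¬x9) forces x9 = False.
  (¬x4 ∨ ¬x6 ∨ x9) forces x6 = False.
  clause (¬x1 ∨ ¬x4 ∨ x6) is falsified — backtrack.
So x4 = False.
  then (x4 ∨ ¬x8 ∨ x9) forces x9 = True.
  then (¬x1 ∨ ¬x2 ∨ x4 ∨ x7) forces x7 = True.
Set x5 = False.
  then (¬x1 ∨ x5 ∨ ¬x6 ∨ ¬x7) forces x6 = False.
All clauses satisfied.

x1=T, x2=T, x3=F, x4=F, x5=F, x6=F, x7=T, x8=T, x9=T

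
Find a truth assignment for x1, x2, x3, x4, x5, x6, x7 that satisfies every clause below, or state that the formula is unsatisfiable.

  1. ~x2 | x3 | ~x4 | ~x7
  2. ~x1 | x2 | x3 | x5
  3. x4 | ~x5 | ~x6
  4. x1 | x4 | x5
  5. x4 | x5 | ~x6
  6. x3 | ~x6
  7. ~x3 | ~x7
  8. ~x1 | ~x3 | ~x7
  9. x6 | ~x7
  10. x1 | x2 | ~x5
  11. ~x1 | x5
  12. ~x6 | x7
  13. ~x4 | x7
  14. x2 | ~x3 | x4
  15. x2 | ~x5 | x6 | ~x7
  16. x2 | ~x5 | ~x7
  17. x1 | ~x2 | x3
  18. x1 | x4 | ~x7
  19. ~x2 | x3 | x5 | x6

x1=T, x2=T, x3=T, x4=F, x5=T, x6=F, x7=F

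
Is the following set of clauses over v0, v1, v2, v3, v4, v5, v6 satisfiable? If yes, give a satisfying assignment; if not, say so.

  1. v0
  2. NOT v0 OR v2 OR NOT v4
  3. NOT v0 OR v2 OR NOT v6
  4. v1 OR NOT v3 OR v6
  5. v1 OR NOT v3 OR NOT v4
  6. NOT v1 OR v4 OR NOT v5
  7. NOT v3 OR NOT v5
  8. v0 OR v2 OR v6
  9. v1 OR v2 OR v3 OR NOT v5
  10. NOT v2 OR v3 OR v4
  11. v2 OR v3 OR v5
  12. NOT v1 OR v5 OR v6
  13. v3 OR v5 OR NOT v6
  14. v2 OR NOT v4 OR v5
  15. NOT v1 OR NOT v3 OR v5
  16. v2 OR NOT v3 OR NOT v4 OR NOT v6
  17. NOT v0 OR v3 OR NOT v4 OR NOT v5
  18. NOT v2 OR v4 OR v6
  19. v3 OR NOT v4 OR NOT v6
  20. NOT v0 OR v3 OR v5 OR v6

v0 = True; v1 = False; v2 = True; v3 = True; v4 = False; v5 = False; v6 = True

Unit clause (v0) forces v0 = True.
Set v1 = False.
Set v2 = True.
Try v3 = False:
  (NOT v2 OR v3 OR v4) forces v4 = True.
  (NOT v0 OR v3 OR NOT v4 OR NOT v5) forces v5 = False.
  (v3 OR v5 OR NOT v6) forces v6 = False.
  clause (NOT v0 OR v3 OR v5 OR v6) is falsified — backtrack.
So v3 = True.
  then (v1 OR NOT v3 OR v6) forces v6 = True.
  then (v1 OR NOT v3 OR NOT v4) forces v4 = False.
  then (NOT v3 OR NOT v5) forces v5 = False.
All clauses satisfied.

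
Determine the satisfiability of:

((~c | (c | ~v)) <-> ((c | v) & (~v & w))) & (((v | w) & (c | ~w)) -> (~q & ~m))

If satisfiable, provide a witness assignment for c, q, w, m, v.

c = True; q = False; w = True; m = False; v = False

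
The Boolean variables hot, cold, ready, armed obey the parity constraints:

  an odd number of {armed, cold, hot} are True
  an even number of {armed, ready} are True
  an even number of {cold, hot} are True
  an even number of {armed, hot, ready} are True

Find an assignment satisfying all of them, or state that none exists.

hot = False, cold = False, ready = True, armed = True

{armed, cold, hot}: 1 true → odd ✓
{armed, ready}: 2 true → even ✓
{cold, hot}: 0 true → even ✓
{armed, hot, ready}: 2 true → even ✓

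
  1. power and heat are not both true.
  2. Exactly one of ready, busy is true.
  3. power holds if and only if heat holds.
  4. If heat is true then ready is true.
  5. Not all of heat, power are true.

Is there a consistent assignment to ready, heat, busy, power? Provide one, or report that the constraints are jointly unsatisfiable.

ready: True; heat: False; busy: False; power: False

  (1) power=F, heat=F — not both ✓
  (2) {ready, busy}: 1 true — exactly one ✓
  (3) power=F, heat=F — same ✓
  (4) heat=F ⇒ ready: vacuous ✓
  (5) {heat, power}: 0/2 true — not all ✓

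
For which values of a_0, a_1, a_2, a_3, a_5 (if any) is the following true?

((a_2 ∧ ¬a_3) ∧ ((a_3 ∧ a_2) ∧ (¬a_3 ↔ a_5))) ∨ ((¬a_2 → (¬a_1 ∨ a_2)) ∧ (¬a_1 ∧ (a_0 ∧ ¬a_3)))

a_0: True, a_1: False, a_2: False, a_3: False, a_5: False

  ((a_2 ∧ ¬a_3) ∧ ((a_3 ∧ a_2) ∧ (¬a_3 ↔ a_5))) ∨ ((¬a_2 → (¬a_1 ∨ a_2)) ∧ (¬a_1 ∧ (a_0 ∧ ¬a_3))) = True
    (a_2 ∧ ¬a_3) ∧ ((a_3 ∧ a_2) ∧ (¬a_3 ↔ a_5)) = False
      a_2 ∧ ¬a_3 = False
        ¬a_3 = True
      (a_3 ∧ a_2) ∧ (¬a_3 ↔ a_5) = False
        a_3 ∧ a_2 = False
        ¬a_3 ↔ a_5 = False
          ¬a_3 = True
    (¬a_2 → (¬a_1 ∨ a_2)) ∧ (¬a_1 ∧ (a_0 ∧ ¬a_3)) = True
      ¬a_2 → (¬a_1 ∨ a_2) = True
        ¬a_2 = True
        ¬a_1 ∨ a_2 = True
          ¬a_1 = True
      ¬a_1 ∧ (a_0 ∧ ¬a_3) = True
        ¬a_1 = True
        a_0 ∧ ¬a_3 = True
          ¬a_3 = True
The formula evaluates to True.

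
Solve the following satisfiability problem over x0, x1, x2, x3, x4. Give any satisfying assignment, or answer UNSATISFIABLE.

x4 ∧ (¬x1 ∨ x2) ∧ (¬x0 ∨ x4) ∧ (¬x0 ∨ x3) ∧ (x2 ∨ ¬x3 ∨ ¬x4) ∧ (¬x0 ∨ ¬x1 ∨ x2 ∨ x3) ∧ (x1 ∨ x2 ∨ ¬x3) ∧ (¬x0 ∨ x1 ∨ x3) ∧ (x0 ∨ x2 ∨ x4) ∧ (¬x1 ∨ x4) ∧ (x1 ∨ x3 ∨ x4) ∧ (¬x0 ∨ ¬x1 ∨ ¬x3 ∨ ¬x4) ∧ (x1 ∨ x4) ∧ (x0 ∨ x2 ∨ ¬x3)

x0=F, x1=T, x2=T, x3=T, x4=T

Unit clause (x4) forces x4 = True.
Set x0 = False.
Set x1 = True.
  then (¬x1 ∨ x2) forces x2 = True.
Set x3 = True.
All clauses satisfied.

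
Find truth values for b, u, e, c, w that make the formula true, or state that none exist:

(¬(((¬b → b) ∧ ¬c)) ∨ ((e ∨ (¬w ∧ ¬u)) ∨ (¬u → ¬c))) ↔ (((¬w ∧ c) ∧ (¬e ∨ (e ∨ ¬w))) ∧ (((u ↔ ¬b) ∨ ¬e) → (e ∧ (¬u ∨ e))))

b=F, u=T, e=T, c=T, w=F

  (¬(((¬b → b) ∧ ¬c)) ∨ ((e ∨ (¬w ∧ ¬u)) ∨ (¬u → ¬c))) ↔ (((¬w ∧ c) ∧ (¬e ∨ (e ∨ ¬w))) ∧ (((u ↔ ¬b) ∨ ¬e) → (e ∧ (¬u ∨ e)))) = True
    ¬(((¬b → b) ∧ ¬c)) ∨ ((e ∨ (¬w ∧ ¬u)) ∨ (¬u → ¬c)) = True
      ¬(((¬b → b) ∧ ¬c)) = True
        (¬b → b) ∧ ¬c = False
          ¬b → b = False
            ¬b = True
          ¬c = False
      (e ∨ (¬w ∧ ¬u)) ∨ (¬u → ¬c) = True
        e ∨ (¬w ∧ ¬u) = True
          ¬w ∧ ¬u = False
            ¬w = True
            ¬u = False
        ¬u → ¬c = True
          ¬u = False
          ¬c = False
    ((¬w ∧ c) ∧ (¬e ∨ (e ∨ ¬w))) ∧ (((u ↔ ¬b) ∨ ¬e) → (e ∧ (¬u ∨ e))) = True
      (¬w ∧ c) ∧ (¬e ∨ (e ∨ ¬w)) = True
        ¬w ∧ c = True
          ¬w = True
        ¬e ∨ (e ∨ ¬w) = True
          ¬e = False
          e ∨ ¬w = True
            ¬w = True
      ((u ↔ ¬b) ∨ ¬e) → (e ∧ (¬u ∨ e)) = True
        (u ↔ ¬b) ∨ ¬e = True
          u ↔ ¬b = True
            ¬b = True
          ¬e = False
        e ∧ (¬u ∨ e) = True
          ¬u ∨ e = True
            ¬u = False
The formula evaluates to True.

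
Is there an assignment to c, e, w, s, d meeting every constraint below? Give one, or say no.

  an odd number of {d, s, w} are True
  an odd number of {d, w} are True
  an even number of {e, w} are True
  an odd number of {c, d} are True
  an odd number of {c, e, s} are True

Unsatisfiable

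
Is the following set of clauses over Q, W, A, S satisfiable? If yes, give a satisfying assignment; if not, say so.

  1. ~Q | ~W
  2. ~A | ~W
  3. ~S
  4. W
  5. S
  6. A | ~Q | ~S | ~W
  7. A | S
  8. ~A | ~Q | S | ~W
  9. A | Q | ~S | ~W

Case S = True:
  Clause (~S) is falsified — contradiction.
Case S = False:
  Clause (S) is falsified — contradiction.
Both cases fail, so the formula is unsatisfiable.

The formula is unsatisfiable.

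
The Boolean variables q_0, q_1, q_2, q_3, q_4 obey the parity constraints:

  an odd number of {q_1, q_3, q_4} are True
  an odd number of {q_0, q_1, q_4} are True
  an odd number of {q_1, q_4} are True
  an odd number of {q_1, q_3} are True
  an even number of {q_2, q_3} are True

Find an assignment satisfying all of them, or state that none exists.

q_0: False, q_1: True, q_2: False, q_3: False, q_4: False

{q_1, q_3, q_4}: 1 true → odd ✓
{q_0, q_1, q_4}: 1 true → odd ✓
{q_1, q_4}: 1 true → odd ✓
{q_1, q_3}: 1 true → odd ✓
{q_2, q_3}: 0 true → even ✓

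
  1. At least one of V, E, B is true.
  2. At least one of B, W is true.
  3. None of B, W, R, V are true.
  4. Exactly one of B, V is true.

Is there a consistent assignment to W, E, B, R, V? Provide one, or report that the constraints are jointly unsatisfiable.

Unsatisfiable

Case V = True:
  Constraint (3) is violated (V=T) — contradiction.
Case V = False:
  (3) forces B = False.
  Constraint (4) is violated (B=F, V=F) — contradiction.
Both cases fail — unsatisfiable.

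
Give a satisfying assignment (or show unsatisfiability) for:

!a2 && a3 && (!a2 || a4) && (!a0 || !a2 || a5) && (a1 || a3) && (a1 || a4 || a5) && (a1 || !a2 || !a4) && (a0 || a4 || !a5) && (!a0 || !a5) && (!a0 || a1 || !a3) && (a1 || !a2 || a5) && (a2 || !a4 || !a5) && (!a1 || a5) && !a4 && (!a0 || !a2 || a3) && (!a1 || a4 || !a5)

Unsatisfiable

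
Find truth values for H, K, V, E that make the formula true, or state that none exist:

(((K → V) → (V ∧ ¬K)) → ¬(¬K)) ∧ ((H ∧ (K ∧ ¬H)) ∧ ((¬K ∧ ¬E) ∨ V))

UNSATISFIABLE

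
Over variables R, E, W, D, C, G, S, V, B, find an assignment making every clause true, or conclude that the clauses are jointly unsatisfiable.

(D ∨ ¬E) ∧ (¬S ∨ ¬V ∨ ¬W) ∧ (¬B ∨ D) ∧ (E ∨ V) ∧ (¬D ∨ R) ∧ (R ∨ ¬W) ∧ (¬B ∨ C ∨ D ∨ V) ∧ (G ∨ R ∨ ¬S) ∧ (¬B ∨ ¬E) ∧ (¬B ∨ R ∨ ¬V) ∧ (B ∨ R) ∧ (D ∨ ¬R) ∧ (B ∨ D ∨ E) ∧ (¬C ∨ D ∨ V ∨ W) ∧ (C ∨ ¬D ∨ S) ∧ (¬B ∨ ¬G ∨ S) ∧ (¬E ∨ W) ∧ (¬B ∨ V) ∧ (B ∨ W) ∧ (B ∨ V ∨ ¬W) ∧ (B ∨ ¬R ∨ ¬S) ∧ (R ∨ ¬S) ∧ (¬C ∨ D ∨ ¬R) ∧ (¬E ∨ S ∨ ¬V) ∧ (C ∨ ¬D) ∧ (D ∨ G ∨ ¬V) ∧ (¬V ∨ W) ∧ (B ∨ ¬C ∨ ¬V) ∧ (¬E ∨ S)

R: True, E: False, W: True, D: True, C: True, G: False, S: False, V: True, B: True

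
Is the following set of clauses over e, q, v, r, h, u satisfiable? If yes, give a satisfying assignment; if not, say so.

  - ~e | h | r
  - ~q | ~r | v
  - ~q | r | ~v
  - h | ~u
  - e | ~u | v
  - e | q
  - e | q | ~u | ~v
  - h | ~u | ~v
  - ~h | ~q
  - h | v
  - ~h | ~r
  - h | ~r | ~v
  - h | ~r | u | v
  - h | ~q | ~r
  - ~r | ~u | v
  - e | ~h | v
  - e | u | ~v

e: True; q: False; v: True; r: False; h: True; u: True

Try e = False:
  (e | q) forces q = True.
  (~h | ~q) forces h = False.
  (h | ~u) forces u = False.
  (h | v) forces v = True.
  clause (e | u | ~v) is falsified — backtrack.
So e = True.
Set q = False.
Set v = True.
Set r = False.
  then (~e | h | r) forces h = True.
Set u = True.
All clauses satisfied.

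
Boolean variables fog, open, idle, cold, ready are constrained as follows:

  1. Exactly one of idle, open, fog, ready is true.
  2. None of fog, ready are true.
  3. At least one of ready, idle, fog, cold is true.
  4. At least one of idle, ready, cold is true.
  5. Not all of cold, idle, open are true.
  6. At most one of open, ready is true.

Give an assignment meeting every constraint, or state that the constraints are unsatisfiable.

fog = False, open = False, idle = True, cold = True, ready = False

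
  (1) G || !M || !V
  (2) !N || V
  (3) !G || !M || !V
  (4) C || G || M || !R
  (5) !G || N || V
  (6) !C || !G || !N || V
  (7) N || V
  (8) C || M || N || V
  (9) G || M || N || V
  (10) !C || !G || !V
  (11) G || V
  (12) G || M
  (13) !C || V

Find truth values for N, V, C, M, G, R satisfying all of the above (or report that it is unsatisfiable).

Set N = True.
  then (!N || V) forces V = True.
Try C = True:
  (!C || !G || !V) forces G = False.
  (G || !M || !V) forces M = False.
  clause (G || M) is falsified — backtrack.
So C = False.
Set M = False.
  then (G || M) forces G = True.
Set R = False.
All clauses satisfied.

N = True, V = True, C = False, M = False, G = True, R = False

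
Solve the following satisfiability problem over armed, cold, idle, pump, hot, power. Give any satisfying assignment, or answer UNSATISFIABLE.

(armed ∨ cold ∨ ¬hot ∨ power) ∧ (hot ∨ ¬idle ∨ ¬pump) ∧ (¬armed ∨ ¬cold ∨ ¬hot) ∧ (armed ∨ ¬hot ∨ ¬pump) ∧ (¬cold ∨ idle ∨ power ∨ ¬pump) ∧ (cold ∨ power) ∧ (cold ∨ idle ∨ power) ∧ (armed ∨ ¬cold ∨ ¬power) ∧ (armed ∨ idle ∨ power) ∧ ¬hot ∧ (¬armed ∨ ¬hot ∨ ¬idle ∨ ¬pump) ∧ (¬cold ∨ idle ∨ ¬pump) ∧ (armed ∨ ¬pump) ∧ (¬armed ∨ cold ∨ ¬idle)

Unit clause (¬hot) forces hot = False.
Set armed = True.
Set cold = False.
  then (cold ∨ power) forces power = True.
  then (¬armed ∨ cold ∨ ¬idle) forces idle = False.
Set pump = False.
All clauses satisfied.

armed = True; cold = False; idle = False; pump = False; hot = False; power = True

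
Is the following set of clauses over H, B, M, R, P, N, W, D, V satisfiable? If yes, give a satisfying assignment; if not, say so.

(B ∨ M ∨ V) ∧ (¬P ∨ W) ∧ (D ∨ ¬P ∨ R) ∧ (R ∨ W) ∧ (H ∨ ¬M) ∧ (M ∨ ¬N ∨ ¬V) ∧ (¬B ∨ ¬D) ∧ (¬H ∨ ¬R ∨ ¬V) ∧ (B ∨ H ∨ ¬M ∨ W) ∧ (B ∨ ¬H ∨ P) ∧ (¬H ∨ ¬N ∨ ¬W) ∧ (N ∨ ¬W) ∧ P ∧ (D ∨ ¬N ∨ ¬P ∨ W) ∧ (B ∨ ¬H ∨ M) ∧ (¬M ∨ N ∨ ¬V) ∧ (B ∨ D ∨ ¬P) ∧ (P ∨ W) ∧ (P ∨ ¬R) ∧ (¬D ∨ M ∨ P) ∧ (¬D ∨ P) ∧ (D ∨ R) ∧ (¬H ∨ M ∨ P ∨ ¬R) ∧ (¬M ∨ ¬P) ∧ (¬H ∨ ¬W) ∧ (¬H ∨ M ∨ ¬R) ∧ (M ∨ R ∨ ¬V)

H = False, B = True, M = False, R = True, P = True, N = True, W = True, D = False, V = False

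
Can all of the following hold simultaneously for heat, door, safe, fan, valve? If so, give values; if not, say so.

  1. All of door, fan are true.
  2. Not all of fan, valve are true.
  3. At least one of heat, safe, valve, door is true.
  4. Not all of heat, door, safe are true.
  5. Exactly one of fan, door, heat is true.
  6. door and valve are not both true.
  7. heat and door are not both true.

Unsatisfiable — no assignment works.

Case door = True:
  (1) forces fan = True.
  Constraint (5) is violated (fan=T, door=T) — contradiction.
Case door = False:
  Constraint (1) is violated (door=F) — contradiction.
Both cases fail — unsatisfiable.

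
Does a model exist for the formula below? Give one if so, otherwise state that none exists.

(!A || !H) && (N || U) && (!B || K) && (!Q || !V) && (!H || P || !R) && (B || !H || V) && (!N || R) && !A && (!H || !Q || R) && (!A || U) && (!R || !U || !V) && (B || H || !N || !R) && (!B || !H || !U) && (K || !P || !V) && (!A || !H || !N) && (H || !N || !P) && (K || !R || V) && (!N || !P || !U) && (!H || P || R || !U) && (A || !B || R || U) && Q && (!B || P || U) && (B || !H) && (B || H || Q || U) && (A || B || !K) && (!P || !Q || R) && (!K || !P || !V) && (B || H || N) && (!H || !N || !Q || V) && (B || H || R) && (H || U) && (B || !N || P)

H: False, Q: True, U: True, R: True, V: False, N: True, P: False, K: True, A: False, B: True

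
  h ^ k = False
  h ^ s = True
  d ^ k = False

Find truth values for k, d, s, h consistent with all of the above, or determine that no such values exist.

k = True, d = True, s = False, h = True

h ^ k = T ^ T = False ✓
h ^ s = T ^ F = True ✓
d ^ k = T ^ T = False ✓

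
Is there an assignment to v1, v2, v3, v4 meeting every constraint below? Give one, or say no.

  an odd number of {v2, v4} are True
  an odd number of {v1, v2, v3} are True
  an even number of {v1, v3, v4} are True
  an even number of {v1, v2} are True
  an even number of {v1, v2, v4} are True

v1 = True, v2 = True, v3 = True, v4 = False

{v2, v4}: 1 true → odd ✓
{v1, v2, v3}: 3 true → odd ✓
{v1, v3, v4}: 2 true → even ✓
{v1, v2}: 2 true → even ✓
{v1, v2, v4}: 2 true → even ✓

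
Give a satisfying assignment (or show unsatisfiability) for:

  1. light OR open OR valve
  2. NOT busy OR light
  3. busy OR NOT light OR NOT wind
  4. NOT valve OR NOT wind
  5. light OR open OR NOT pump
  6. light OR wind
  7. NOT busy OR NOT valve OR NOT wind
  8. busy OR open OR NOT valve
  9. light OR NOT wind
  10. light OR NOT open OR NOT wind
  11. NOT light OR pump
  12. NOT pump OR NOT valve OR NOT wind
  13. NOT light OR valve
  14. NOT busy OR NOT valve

valve = True; wind = False; light = True; open = True; busy = False; pump = True

Set valve = True.
  then (NOT valve OR NOT wind) forces wind = False.
  then (light OR wind) forces light = True.
  then (NOT light OR pump) forces pump = True.
  then (NOT busy OR NOT valve) forces busy = False.
  then (busy OR open OR NOT valve) forces open = True.
All clauses satisfied.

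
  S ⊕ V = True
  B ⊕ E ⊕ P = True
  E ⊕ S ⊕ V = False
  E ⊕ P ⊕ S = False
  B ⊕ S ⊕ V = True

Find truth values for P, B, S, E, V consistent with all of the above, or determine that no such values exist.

P=F, B=F, S=T, E=T, V=F

S ⊕ V = T ⊕ F = True ✓
B ⊕ E ⊕ P = F ⊕ T ⊕ F = True ✓
E ⊕ S ⊕ V = T ⊕ T ⊕ F = False ✓
E ⊕ P ⊕ S = T ⊕ F ⊕ T = False ✓
B ⊕ S ⊕ V = F ⊕ T ⊕ F = True ✓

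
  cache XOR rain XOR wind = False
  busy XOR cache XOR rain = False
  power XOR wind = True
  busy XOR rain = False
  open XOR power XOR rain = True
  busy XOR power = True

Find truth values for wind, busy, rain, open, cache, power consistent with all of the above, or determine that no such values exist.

wind: True, busy: True, rain: True, open: False, cache: False, power: False

cache XOR rain XOR wind = F XOR T XOR T = False ✓
busy XOR cache XOR rain = T XOR F XOR T = False ✓
power XOR wind = F XOR T = True ✓
busy XOR rain = T XOR T = False ✓
open XOR power XOR rain = F XOR F XOR T = True ✓
busy XOR power = T XOR F = True ✓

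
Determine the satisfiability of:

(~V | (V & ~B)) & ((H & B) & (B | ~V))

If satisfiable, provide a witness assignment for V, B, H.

V=F, B=T, H=T

  ~V | (V & ~B) = True
    ~V = True
    V & ~B = False
      ~B = False
  (H & B) & (B | ~V) = True
    H & B = True
    B | ~V = True
      ~V = True
Both conjuncts True, so the formula holds.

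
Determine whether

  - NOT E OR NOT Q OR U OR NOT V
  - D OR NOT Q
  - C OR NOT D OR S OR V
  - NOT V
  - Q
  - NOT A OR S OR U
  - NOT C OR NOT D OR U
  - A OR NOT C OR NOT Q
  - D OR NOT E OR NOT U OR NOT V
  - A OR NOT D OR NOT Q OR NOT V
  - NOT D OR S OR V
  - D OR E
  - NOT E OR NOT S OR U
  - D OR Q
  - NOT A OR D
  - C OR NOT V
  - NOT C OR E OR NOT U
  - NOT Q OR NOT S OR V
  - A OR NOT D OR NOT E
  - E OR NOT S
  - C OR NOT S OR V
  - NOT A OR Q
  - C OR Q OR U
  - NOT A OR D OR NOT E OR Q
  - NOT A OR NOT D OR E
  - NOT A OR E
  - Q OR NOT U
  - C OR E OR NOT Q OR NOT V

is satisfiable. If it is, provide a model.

Case Q = True:
  (D OR NOT Q) forces D = True.
  (NOT V) forces V = False.
  (NOT D OR S OR V) forces S = True.
  Clause (NOT Q OR NOT S OR V) is falsified — contradiction.
Case Q = False:
  Clause (Q) is falsified — contradiction.
Both cases fail, so the formula is unsatisfiable.

Unsatisfiable — no assignment works.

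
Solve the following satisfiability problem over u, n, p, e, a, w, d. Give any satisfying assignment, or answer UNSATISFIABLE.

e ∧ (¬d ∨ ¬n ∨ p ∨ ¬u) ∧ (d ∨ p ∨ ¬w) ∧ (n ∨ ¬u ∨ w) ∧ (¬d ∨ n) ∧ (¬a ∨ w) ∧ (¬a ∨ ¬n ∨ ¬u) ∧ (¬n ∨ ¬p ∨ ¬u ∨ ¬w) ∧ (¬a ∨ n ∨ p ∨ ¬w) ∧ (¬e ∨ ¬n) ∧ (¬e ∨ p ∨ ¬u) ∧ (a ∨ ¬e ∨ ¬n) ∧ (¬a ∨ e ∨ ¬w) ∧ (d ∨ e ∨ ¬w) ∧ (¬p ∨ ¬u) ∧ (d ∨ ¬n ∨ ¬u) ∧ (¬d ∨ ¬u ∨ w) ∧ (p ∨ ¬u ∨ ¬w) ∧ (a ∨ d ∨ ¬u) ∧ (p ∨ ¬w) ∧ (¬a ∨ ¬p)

Unit clause (e) forces e = True.
In (¬e ∨ ¬n) only ¬n is left, so n = False.
In (¬d ∨ n) only ¬d is left, so d = False.
Try u = True:
  (n ∨ ¬u ∨ w) forces w = True.
  (d ∨ p ∨ ¬w) forces p = True.
  clause (¬p ∨ ¬u) is falsified — backtrack.
So u = False.
Set p = False.
  then (d ∨ p ∨ ¬w) forces w = False.
  then (¬a ∨ w) forces a = False.
All clauses satisfied.

u=F; n=F; p=F; e=T; a=F; w=F; d=F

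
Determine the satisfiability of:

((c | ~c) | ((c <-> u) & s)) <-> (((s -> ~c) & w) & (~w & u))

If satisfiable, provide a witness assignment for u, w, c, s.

Case c = True: the formula simplifies to (~s & w) & (~w & u).
  w = True: the conjunct ~w is False.
  w = False: the conjunct w is False.
Case c = False: the formula simplifies to w & (~w & u).
  w = True: the conjunct ~w is False.
  w = False: the conjunct w is False.
Both cases fail — unsatisfiable.

The formula is unsatisfiable.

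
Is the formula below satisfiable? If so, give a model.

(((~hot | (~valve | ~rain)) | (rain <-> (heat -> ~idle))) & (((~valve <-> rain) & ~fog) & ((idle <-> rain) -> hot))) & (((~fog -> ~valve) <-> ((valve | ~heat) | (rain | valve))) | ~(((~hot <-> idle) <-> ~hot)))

valve: False, fog: False, hot: False, heat: True, idle: False, rain: True

  ((~hot | (~valve | ~rain)) | (rain <-> (heat -> ~idle))) & (((~valve <-> rain) & ~fog) & ((idle <-> rain) -> hot)) = True
    (~hot | (~valve | ~rain)) | (rain <-> (heat -> ~idle)) = True
      ~hot | (~valve | ~rain) = True
        ~hot = True
        ~valve | ~rain = True
          ~valve = True
          ~rain = False
      rain <-> (heat -> ~idle) = True
        heat -> ~idle = True
          ~idle = True
    ((~valve <-> rain) & ~fog) & ((idle <-> rain) -> hot) = True
      (~valve <-> rain) & ~fog = True
        ~valve <-> rain = True
          ~valve = True
        ~fog = True
      (idle <-> rain) -> hot = True
        idle <-> rain = False
  ((~fog -> ~valve) <-> ((valve | ~heat) | (rain | valve))) | ~(((~hot <-> idle) <-> ~hot)) = True
    (~fog -> ~valve) <-> ((valve | ~heat) | (rain | valve)) = True
      ~fog -> ~valve = True
        ~fog = True
        ~valve = True
      (valve | ~heat) | (rain | valve) = True
        valve | ~heat = False
          ~heat = False
        rain | valve = True
    ~(((~hot <-> idle) <-> ~hot)) = True
      (~hot <-> idle) <-> ~hot = False
        ~hot <-> idle = False
          ~hot = True
        ~hot = True
Both conjuncts True, so the formula holds.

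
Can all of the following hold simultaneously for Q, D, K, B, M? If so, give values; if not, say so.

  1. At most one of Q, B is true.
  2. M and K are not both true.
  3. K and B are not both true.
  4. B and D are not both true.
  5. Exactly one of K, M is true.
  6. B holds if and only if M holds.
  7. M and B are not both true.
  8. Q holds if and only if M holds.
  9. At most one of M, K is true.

Q: False; D: False; K: True; B: False; M: False

  (1) {Q, B}: 0 true — at most one ✓
  (2) M=F, K=T — not both ✓
  (3) K=T, B=F — not both ✓
  (4) B=F, D=F — not both ✓
  (5) {K, M}: 1 true — exactly one ✓
  (6) B=F, M=F — same ✓
  (7) M=F, B=F — not both ✓
  (8) Q=F, M=F — same ✓
  (9) {M, K}: 1 true — at most one ✓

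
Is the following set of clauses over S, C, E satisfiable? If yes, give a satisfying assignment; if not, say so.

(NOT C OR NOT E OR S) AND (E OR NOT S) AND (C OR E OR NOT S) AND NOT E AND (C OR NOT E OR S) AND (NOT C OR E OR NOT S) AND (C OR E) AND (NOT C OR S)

No satisfying assignment exists.

Case E = True:
  Clause (NOT E) is falsified — contradiction.
Case E = False:
  (E OR NOT S) forces S = False.
  (C OR E) forces C = True.
  Clause (NOT C OR S) is falsified — contradiction.
Both cases fail, so the formula is unsatisfiable.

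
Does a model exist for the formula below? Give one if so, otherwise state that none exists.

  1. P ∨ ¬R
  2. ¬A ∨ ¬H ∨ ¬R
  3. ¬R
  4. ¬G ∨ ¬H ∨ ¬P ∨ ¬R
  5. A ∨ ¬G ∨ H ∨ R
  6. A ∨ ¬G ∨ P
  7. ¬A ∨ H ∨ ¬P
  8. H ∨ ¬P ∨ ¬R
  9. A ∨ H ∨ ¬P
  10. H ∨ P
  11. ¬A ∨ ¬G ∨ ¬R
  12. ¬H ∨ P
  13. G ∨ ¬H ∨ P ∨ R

A = True, H = True, R = False, G = True, P = True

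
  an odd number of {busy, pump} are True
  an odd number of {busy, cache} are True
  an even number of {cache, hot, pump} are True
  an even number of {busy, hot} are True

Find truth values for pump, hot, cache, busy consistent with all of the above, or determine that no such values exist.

pump=T, hot=F, cache=T, busy=F

{busy, pump}: 1 true → odd ✓
{busy, cache}: 1 true → odd ✓
{cache, hot, pump}: 2 true → even ✓
{busy, hot}: 0 true → even ✓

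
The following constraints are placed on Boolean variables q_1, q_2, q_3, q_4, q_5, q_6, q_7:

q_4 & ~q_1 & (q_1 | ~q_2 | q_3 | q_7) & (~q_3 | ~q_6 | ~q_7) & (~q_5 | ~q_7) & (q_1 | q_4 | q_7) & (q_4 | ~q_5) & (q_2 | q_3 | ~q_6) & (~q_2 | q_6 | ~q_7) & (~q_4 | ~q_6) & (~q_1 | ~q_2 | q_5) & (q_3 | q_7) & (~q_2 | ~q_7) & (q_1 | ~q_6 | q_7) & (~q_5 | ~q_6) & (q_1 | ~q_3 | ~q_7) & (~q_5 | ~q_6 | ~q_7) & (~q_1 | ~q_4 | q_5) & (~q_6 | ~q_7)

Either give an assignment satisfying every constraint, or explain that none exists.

q_1 = False, q_2 = True, q_3 = True, q_4 = True, q_5 = True, q_6 = False, q_7 = False

Unit clause (q_4) forces q_4 = True.
Unit clause (~q_1) forces q_1 = False.
In (~q_4 | ~q_6) only ~q_6 is left, so q_6 = False.
Set q_2 = True.
  then (~q_2 | q_6 | ~q_7) forces q_7 = False.
  then (q_3 | q_7) forces q_3 = True.
Set q_5 = True.
All clauses satisfied.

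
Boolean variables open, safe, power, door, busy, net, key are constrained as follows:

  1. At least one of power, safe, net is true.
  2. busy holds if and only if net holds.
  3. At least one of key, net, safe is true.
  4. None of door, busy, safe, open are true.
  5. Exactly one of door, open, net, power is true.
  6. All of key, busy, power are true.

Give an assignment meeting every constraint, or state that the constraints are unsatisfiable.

Case busy = True:
  Constraint (4) is violated (busy=T) — contradiction.
Case busy = False:
  Constraint (6) is violated (busy=F) — contradiction.
Both cases fail — unsatisfiable.

Unsatisfiable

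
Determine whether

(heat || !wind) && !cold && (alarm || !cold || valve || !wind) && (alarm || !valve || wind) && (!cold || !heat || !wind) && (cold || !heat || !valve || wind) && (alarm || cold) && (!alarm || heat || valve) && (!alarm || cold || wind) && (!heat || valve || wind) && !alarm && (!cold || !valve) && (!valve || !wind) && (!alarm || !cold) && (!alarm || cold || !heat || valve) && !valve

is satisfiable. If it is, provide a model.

Unsatisfiable — no assignment works.

Case cold = True:
  Clause (!cold) is falsified — contradiction.
Case cold = False:
  (alarm || cold) forces alarm = True.
  Clause (!alarm) is falsified — contradiction.
Both cases fail, so the formula is unsatisfiable.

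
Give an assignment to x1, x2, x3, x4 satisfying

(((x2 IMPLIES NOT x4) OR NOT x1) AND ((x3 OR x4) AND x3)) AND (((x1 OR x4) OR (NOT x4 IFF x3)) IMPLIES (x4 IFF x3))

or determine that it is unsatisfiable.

x1 = False, x2 = True, x3 = True, x4 = True

  ((x2 IMPLIES NOT x4) OR NOT x1) AND ((x3 OR x4) AND x3) = True
    (x2 IMPLIES NOT x4) OR NOT x1 = True
      x2 IMPLIES NOT x4 = False
        NOT x4 = False
      NOT x1 = True
    (x3 OR x4) AND x3 = True
      x3 OR x4 = True
  ((x1 OR x4) OR (NOT x4 IFF x3)) IMPLIES (x4 IFF x3) = True
    (x1 OR x4) OR (NOT x4 IFF x3) = True
      x1 OR x4 = True
      NOT x4 IFF x3 = False
        NOT x4 = False
    x4 IFF x3 = True
Both conjuncts True, so the formula holds.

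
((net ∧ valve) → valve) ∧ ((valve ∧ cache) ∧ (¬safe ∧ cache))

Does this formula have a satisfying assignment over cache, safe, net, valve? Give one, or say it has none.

cache = True, safe = False, net = True, valve = True

  (net ∧ valve) → valve = True
    net ∧ valve = True
  (valve ∧ cache) ∧ (¬safe ∧ cache) = True
    valve ∧ cache = True
    ¬safe ∧ cache = True
      ¬safe = True
Both conjuncts True, so the formula holds.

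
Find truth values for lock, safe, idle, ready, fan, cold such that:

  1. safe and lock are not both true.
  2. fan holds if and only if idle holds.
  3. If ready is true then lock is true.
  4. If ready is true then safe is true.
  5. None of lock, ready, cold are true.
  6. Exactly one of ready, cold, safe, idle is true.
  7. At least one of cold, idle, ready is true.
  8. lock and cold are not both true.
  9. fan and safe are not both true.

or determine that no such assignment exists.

lock=F, safe=F, idle=T, ready=F, fan=T, cold=F

  (1) safe=F, lock=F — not both ✓
  (2) fan=T, idle=T — same ✓
  (3) ready=F ⇒ lock: vacuous ✓
  (4) ready=F ⇒ safe: vacuous ✓
  (5) {lock, ready, cold}: 0 true — none ✓
  (6) {ready, cold, safe, idle}: 1 true — exactly one ✓
  (7) {cold, idle, ready}: 1 true — at least one ✓
  (8) lock=F, cold=F — not both ✓
  (9) fan=T, safe=F — not both ✓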